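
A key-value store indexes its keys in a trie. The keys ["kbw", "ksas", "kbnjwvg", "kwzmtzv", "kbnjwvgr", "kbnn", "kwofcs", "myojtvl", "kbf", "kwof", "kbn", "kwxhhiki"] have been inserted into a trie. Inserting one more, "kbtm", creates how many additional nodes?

2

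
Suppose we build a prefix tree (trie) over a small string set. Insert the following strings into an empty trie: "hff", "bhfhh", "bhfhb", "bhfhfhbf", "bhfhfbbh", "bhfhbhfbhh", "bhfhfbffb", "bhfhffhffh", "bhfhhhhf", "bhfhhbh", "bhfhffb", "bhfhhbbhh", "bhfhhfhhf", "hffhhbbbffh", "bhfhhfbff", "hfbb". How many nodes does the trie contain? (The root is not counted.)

For each word, the new-node count is its length minus the longest prefix already in the trie:
  "hff" → 3 new (h, f, f)
  "bhfhh" → 5 new (b, h, f, h, h)
  "bhfhb" → prefix "bhfh" already present; 1 new (b)
  "bhfhfhbf" → prefix "bhfh" already present; 4 new (f, h, b, f)
  "bhfhfbbh" → prefix "bhfhf" already present; 3 new (b, b, h)
  "bhfhbhfbhh" → prefix "bhfhb" already present; 5 new (h, f, b, h, h)
  "bhfhfbffb" → prefix "bhfhfb" already present; 3 new (f, f, b)
  "bhfhffhffh" → prefix "bhfhf" already present; 5 new (f, h, f, f, h)
  "bhfhhhhf" → prefix "bhfhh" already present; 3 new (h, h, f)
  "bhfhhbh" → prefix "bhfhh" already present; 2 new (b, h)
  "bhfhffb" → prefix "bhfhff" already present; 1 new (b)
  "bhfhhbbhh" → prefix "bhfhhb" already present; 3 new (b, h, h)
  "bhfhhfhhf" → prefix "bhfhh" already present; 4 new (f, h, h, f)
  "hffhhbbbffh" → prefix "hff" already present; 8 new (h, h, b, b, b, f, f, h)
  "bhfhhfbff" → prefix "bhfhhf" already present; 3 new (b, f, f)
  "hfbb" → prefix "hf" already present; 2 new (b, b)
Total nodes = 3 + 5 + 1 + 4 + 3 + 5 + 3 + 5 + 3 + 2 + 1 + 3 + 4 + 8 + 3 + 2 = 55

55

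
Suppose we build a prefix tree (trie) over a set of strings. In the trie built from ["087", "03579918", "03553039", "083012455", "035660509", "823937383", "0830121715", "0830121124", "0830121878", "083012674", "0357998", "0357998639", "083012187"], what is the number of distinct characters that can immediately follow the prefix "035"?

3

Follow the path "035" to its node, then look at its outgoing edges.
Characters that immediately follow "035" among the stored strings: {5, 6, 7}.
That node has 3 child edges.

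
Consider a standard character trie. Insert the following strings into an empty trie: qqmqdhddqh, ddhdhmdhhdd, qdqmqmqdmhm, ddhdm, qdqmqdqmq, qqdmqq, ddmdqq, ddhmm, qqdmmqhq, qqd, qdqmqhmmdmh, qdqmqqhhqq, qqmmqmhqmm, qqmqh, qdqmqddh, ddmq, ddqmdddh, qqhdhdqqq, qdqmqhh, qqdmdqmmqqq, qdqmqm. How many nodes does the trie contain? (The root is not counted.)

93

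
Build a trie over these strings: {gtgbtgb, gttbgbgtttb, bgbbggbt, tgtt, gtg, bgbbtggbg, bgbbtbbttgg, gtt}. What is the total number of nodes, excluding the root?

Trie structure (* marks end of a word):
(root)
├─ b
│  └─ g
│     └─ b
│        └─ b
│           ├─ g
│           │  └─ g
│           │     └─ b
│           │        └─ t *
│           └─ t
│              ├─ b
│              │  └─ b
│              │     └─ t
│              │        └─ t
│              │           └─ g
│              │              └─ g *
│              └─ g
│                 └─ g
│                    └─ b
│                       └─ g *
├─ g
│  └─ t
│     ├─ g *
│     │  └─ b
│     │     └─ t
│     │        └─ g
│     │           └─ b *
│     └─ t *
│        └─ b
│           └─ g
│              └─ b
│                 └─ g
│                    └─ t
│                       └─ t
│                          └─ t
│                             └─ b *
└─ t
   └─ g
      └─ t
         └─ t *
Counting every labelled node above: 39.

39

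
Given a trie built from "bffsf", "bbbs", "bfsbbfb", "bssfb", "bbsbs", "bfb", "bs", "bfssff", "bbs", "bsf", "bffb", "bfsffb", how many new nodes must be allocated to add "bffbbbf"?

3

Walking "bffbbbf" from the root, the first 4 characters ("bffb") follow existing edges; "b" is the first miss.
Each of the 3 remaining characters creates one node.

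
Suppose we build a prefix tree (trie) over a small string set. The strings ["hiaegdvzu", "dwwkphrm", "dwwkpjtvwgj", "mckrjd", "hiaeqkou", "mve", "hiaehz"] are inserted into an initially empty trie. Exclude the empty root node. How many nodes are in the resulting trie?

37

For each word, the new-node count is its length minus the longest prefix already in the trie:
  "hiaegdvzu" → 9 new (h, i, a, e, g, d, v, z, u)
  "dwwkphrm" → 8 new (d, w, w, k, p, h, r, m)
  "dwwkpjtvwgj" → prefix "dwwkp" already present; 6 new (j, t, v, w, g, j)
  "mckrjd" → 6 new (m, c, k, r, j, d)
  "hiaeqkou" → prefix "hiae" already present; 4 new (q, k, o, u)
  "mve" → prefix "m" already present; 2 new (v, e)
  "hiaehz" → prefix "hiae" already present; 2 new (h, z)
Total nodes = 9 + 8 + 6 + 6 + 4 + 2 + 2 = 37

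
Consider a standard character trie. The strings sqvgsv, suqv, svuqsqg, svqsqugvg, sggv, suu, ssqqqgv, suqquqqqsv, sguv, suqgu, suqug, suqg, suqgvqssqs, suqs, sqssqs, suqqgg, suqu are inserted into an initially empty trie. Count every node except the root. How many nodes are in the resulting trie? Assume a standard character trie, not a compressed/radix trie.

58

Count nodes per top-level branch (shared prefixes stored once):
  's'-branch (sggv, sguv, sqssqs, sqvgsv, ssqqqgv, suqg, suqgu, suqgvqssqs, suqqgg, suqquqqqsv, suqs, suqu, suqug, suqv, suu, svqsqugvg, svuqsqg): 58 nodes
Sum: 58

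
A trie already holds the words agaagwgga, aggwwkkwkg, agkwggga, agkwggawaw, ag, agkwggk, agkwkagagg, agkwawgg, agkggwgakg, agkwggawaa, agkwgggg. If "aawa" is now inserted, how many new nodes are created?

3

The longest prefix of "aawa" already in the trie is "a" (length 1).
So 4 − 1 = 3 new nodes.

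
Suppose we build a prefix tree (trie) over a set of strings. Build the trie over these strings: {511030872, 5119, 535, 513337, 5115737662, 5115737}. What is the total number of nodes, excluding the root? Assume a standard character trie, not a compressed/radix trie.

Count nodes per top-level branch (shared prefixes stored once):
  '5'-branch (511030872, 5115737, 5115737662, 5119, 513337, 535): 23 nodes
Sum: 23

23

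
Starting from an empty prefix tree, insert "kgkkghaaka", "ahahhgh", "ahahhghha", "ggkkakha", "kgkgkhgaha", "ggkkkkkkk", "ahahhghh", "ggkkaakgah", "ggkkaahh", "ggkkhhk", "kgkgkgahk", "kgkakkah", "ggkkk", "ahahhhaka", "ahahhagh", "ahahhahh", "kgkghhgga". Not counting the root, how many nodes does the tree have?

72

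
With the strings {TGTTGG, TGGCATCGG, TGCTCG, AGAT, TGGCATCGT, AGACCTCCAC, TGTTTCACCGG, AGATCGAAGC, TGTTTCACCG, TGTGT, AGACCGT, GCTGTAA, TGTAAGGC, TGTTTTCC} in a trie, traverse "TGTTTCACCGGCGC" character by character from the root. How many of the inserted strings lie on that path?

Traverse "TGTTTCACCGGCGC" character by character; count nodes along the way that are marked as word ends.
Prefixes of the query that are stored words: "TGTTTCACCG", "TGTTTCACCGG"
Count: 2

2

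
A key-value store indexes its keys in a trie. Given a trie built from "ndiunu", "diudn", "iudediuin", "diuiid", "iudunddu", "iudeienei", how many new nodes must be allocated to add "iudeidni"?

3

Walking "iudeidni" from the root, the first 5 characters ("iudei") follow existing edges; "d" is the first miss.
So 8 − 5 = 3 new nodes.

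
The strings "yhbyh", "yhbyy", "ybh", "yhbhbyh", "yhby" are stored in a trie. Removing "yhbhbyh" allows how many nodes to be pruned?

4

A node on "yhbhbyh"'s path can go only if nothing else ends at it or branches off below it.
The suffix "hbyh" (4 nodes) is used only by "yhbhbyh"; the node for "yhb" still has the child "y", so pruning stops there.
Nodes removed: 4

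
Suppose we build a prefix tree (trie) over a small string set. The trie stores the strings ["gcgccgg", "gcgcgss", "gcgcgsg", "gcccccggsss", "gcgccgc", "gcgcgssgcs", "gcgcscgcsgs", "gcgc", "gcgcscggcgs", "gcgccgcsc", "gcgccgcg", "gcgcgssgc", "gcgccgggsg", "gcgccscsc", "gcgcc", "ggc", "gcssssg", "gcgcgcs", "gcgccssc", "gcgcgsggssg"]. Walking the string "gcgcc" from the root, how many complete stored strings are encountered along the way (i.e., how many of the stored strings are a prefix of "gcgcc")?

2

Traverse "gcgcc" character by character; count nodes along the way that are marked as word ends.
Prefixes of the query that are stored words: "gcgc", "gcgcc"
Count: 2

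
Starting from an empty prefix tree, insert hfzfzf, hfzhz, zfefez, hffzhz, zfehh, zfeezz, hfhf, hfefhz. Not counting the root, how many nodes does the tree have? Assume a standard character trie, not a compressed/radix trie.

For each word, the new-node count is its length minus the longest prefix already in the trie:
  "hfzfzf" → 6 new (h, f, z, f, z, f)
  "hfzhz" → prefix "hfz" already present; 2 new (h, z)
  "zfefez" → 6 new (z, f, e, f, e, z)
  "hffzhz" → prefix "hf" already present; 4 new (f, z, h, z)
  "zfehh" → prefix "zfe" already present; 2 new (h, h)
  "zfeezz" → prefix "zfe" already present; 3 new (e, z, z)
  "hfhf" → prefix "hf" already present; 2 new (h, f)
  "hfefhz" → prefix "hf" already present; 4 new (e, f, h, z)
Total nodes = 6 + 2 + 6 + 4 + 2 + 3 + 2 + 4 = 29

29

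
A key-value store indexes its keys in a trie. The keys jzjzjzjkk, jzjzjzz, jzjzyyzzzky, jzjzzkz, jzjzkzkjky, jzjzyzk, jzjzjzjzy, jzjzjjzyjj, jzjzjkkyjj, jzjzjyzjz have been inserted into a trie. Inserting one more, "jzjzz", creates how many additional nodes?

"jzjzz" is already a full path in the trie; only an end-marker is added.
No new nodes are needed: 0.

0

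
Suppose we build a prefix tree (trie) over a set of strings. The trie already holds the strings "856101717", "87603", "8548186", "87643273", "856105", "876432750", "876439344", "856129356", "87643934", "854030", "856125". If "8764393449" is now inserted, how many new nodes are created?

1

Walking "8764393449" from the root, the first 9 characters ("876439344") follow existing edges; "9" is the first miss.
New nodes needed: |"8764393449"| − 9 = 10 − 9 = 1.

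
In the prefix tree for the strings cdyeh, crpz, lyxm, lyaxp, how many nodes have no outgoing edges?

A leaf is a node with no children — equivalently, the end of a word that is not a proper prefix of any other stored word.
Those words: "cdyeh", "crpz", "lyaxp", "lyxm"
Leaf count: 4

4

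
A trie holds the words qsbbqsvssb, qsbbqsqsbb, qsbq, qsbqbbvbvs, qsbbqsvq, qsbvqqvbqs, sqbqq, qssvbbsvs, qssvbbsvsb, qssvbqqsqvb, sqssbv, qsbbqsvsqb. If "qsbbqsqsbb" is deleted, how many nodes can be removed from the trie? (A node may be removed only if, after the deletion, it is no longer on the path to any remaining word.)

After clearing the end-marker at "qsbbqsqsbb", prune upward until reaching a node still needed by another word.
The suffix "qsbb" (4 nodes) is used only by "qsbbqsqsbb"; the node for "qsbbqs" still has the child "v", so pruning stops there.
Nodes removed: 4

4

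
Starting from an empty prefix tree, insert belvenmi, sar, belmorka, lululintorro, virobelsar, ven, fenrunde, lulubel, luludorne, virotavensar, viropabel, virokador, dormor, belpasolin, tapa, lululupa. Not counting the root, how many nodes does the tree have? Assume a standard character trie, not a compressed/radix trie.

For each word, the new-node count is its length minus the longest prefix already in the trie:
  "belvenmi" → 8 new (b, e, l, v, e, n, m, i)
  "sar" → 3 new (s, a, r)
  "belmorka" → prefix "bel" already present; 5 new (m, o, r, k, a)
  "lululintorro" → 12 new (l, u, l, u, l, i, n, t, o, r, r, o)
  "virobelsar" → 10 new (v, i, r, o, b, e, l, s, a, r)
  "ven" → prefix "v" already present; 2 new (e, n)
  "fenrunde" → 8 new (f, e, n, r, u, n, d, e)
  "lulubel" → prefix "lulu" already present; 3 new (b, e, l)
  "luludorne" → prefix "lulu" already present; 5 new (d, o, r, n, e)
  "virotavensar" → prefix "viro" already present; 8 new (t, a, v, e, n, s, a, r)
  "viropabel" → prefix "viro" already present; 5 new (p, a, b, e, l)
  "virokador" → prefix "viro" already present; 5 new (k, a, d, o, r)
  "dormor" → 6 new (d, o, r, m, o, r)
  "belpasolin" → prefix "bel" already present; 7 new (p, a, s, o, l, i, n)
  "tapa" → 4 new (t, a, p, a)
  "lululupa" → prefix "lulul" already present; 3 new (u, p, a)
Total nodes = 8 + 3 + 5 + 12 + 10 + 2 + 8 + 3 + 5 + 8 + 5 + 5 + 6 + 7 + 4 + 3 = 94

94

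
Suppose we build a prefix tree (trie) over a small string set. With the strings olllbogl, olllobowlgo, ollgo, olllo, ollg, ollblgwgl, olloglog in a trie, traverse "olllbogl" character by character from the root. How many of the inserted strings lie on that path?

1

Walk "olllbogl" from the root; an end-of-word marker is hit whenever a stored word is a prefix of "olllbogl".
Prefixes of the query that are stored words: "olllbogl"
Count: 1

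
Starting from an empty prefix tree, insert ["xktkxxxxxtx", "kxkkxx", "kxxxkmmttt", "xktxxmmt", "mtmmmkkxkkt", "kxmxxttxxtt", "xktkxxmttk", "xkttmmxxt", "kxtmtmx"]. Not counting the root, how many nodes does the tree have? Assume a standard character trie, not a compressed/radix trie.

Trace insertions, counting only characters that open a new branch:
  "xktkxxxxxtx" → 11 new (x, k, t, k, x, x, x, x, x, t, x)
  "kxkkxx" → 6 new (k, x, k, k, x, x)
  "kxxxkmmttt" → prefix "kx" already present; 8 new (x, x, k, m, m, t, t, t)
  "xktxxmmt" → prefix "xkt" already present; 5 new (x, x, m, m, t)
  "mtmmmkkxkkt" → 11 new (m, t, m, m, m, k, k, x, k, k, t)
  "kxmxxttxxtt" → prefix "kx" already present; 9 new (m, x, x, t, t, x, x, t, t)
  "xktkxxmttk" → prefix "xktkxx" already present; 4 new (m, t, t, k)
  "xkttmmxxt" → prefix "xkt" already present; 6 new (t, m, m, x, x, t)
  "kxtmtmx" → prefix "kx" already present; 5 new (t, m, t, m, x)
Total nodes = 11 + 6 + 8 + 5 + 11 + 9 + 4 + 6 + 5 = 65

65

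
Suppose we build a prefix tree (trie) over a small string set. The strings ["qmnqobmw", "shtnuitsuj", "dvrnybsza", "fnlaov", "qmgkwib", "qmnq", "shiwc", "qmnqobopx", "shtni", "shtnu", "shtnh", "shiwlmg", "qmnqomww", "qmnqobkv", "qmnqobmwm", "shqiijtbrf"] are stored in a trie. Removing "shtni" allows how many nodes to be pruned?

Walk "shtni" from the leaf back toward the root, removing each node that no remaining word uses.
The suffix "i" (1 node) is used only by "shtni"; the node for "shtn" still has the child "u", so pruning stops there.
Nodes removed: 1

1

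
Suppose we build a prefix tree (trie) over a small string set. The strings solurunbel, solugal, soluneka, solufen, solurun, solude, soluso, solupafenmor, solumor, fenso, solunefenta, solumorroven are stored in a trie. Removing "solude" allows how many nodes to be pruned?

Walk "solude" from the leaf back toward the root, removing each node that no remaining word uses.
The suffix "de" (2 nodes) is used only by "solude"; the node for "solu" still has the child "r", so pruning stops there.
Nodes removed: 2

2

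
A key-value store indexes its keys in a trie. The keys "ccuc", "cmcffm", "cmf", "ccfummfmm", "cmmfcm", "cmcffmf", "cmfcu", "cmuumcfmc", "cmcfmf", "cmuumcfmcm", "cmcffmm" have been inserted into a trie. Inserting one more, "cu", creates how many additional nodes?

1

Walking "cu" from the root, the first 1 characters ("c") follow existing edges; "u" is the first miss.
So 2 − 1 = 1 new nodes.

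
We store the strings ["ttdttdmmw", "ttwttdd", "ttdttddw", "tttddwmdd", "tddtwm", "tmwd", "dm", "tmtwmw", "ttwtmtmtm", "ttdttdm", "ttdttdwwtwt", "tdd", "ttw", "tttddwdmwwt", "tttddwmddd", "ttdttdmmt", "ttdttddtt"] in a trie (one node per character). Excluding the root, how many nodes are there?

56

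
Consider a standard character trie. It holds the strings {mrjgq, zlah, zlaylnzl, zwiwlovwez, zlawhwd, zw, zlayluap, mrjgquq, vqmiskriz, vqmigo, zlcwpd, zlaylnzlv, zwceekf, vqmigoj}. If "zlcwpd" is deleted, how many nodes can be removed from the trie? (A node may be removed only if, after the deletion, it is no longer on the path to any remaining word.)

4

A node on "zlcwpd"'s path can go only if nothing else ends at it or branches off below it.
The suffix "cwpd" (4 nodes) is used only by "zlcwpd"; the node for "zl" still has the child "a", so pruning stops there.
Nodes removed: 4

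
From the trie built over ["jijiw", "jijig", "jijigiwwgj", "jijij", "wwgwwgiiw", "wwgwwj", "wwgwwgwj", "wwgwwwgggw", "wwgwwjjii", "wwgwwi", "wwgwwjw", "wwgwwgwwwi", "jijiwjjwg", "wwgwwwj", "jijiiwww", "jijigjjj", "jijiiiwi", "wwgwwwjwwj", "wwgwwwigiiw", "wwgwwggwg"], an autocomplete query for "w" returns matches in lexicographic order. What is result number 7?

wwgwwjjii

Filter for "w…" and sort: "wwgwwggwg", "wwgwwgiiw", "wwgwwgwj", "wwgwwgwwwi", "wwgwwi", "wwgwwj", "wwgwwjjii", "wwgwwjw", "wwgwwwgggw", "wwgwwwigiiw", "wwgwwwj", "wwgwwwjwwj"
Position 7: wwgwwjjii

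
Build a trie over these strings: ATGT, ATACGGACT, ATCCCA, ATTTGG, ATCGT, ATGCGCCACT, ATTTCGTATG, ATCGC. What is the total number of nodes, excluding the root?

For each word, the new-node count is its length minus the longest prefix already in the trie:
  "ATGT" → 4 new (A, T, G, T)
  "ATACGGACT" → prefix "AT" already present; 7 new (A, C, G, G, A, C, T)
  "ATCCCA" → prefix "AT" already present; 4 new (C, C, C, A)
  "ATTTGG" → prefix "AT" already present; 4 new (T, T, G, G)
  "ATCGT" → prefix "ATC" already present; 2 new (G, T)
  "ATGCGCCACT" → prefix "ATG" already present; 7 new (C, G, C, C, A, C, T)
  "ATTTCGTATG" → prefix "ATTT" already present; 6 new (C, G, T, A, T, G)
  "ATCGC" → prefix "ATCG" already present; 1 new (C)
Total nodes = 4 + 7 + 4 + 4 + 2 + 7 + 6 + 1 = 35

35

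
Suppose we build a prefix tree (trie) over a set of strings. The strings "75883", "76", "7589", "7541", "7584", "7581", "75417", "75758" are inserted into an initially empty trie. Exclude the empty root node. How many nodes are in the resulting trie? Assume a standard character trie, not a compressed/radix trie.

Insert word by word; a character creates a node only if that edge doesn't already exist:
  "75883" → 5 new (7, 5, 8, 8, 3)
  "76" → prefix "7" already present; 1 new (6)
  "7589" → prefix "758" already present; 1 new (9)
  "7541" → prefix "75" already present; 2 new (4, 1)
  "7584" → prefix "758" already present; 1 new (4)
  "7581" → prefix "758" already present; 1 new (1)
  "75417" → prefix "7541" already present; 1 new (7)
  "75758" → prefix "75" already present; 3 new (7, 5, 8)
Total nodes = 5 + 1 + 1 + 2 + 1 + 1 + 1 + 3 = 15

15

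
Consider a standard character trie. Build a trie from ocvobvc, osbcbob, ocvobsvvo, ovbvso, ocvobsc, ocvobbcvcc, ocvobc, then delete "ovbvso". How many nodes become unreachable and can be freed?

5

A node on "ovbvso"'s path can go only if nothing else ends at it or branches off below it.
The suffix "vbvso" (5 nodes) is used only by "ovbvso"; the node for "o" still has the child "c", so pruning stops there.
Nodes removed: 5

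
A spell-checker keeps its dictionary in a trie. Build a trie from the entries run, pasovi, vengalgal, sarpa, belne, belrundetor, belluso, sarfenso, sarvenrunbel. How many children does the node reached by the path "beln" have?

1

Walk "beln" from the root, arriving at one node.
Distinct next characters after "beln": e.
That node has 1 child edge.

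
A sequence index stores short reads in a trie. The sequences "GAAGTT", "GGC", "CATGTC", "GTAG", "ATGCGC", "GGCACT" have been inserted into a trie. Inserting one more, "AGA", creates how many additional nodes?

Walking "AGA" from the root, the first 1 characters ("A") follow existing edges; "G" is the first miss.
So 3 − 1 = 2 new nodes.

2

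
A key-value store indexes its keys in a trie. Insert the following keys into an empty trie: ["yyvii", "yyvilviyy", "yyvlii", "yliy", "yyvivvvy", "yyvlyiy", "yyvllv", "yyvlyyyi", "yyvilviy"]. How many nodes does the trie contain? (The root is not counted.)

28

Trie structure (* marks end of a word):
(root)
└─ y
   ├─ l
   │  └─ i
   │     └─ y *
   └─ y
      └─ v
         ├─ i
         │  ├─ i *
         │  ├─ l
         │  │  └─ v
         │  │     └─ i
         │  │        └─ y *
         │  │           └─ y *
         │  └─ v
         │     └─ v
         │        └─ v
         │           └─ y *
         └─ l
            ├─ i
            │  └─ i *
            ├─ l
            │  └─ v *
            └─ y
               ├─ i
               │  └─ y *
               └─ y
                  └─ y
                     └─ i *
Counting every labelled node above: 28.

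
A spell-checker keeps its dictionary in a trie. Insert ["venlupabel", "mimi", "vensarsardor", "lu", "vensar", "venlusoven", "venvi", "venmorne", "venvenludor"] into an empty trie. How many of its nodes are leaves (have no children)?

Leaves are exactly the stored words that no other stored word extends.
Those words: "lu", "mimi", "venlupabel", "venlusoven", "venmorne", "vensarsardor", "venvenludor", "venvi"
Leaf count: 8

8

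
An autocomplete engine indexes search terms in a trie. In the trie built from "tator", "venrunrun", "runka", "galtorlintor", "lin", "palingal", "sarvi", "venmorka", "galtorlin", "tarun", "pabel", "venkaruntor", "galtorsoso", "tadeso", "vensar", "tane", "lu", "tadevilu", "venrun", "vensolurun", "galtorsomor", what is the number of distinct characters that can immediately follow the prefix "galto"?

1

Follow the path "galto" to its node, then look at its outgoing edges.
Characters that immediately follow "galto" among the stored strings: {r}.
That node has 1 child edge.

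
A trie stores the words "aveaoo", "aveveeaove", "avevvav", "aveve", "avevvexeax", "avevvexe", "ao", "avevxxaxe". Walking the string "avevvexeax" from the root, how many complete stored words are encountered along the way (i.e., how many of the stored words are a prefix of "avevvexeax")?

2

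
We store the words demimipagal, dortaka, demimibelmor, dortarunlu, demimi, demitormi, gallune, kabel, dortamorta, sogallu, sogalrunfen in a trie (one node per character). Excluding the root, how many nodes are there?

Insert word by word; a character creates a node only if that edge doesn't already exist:
  "demimipagal" → 11 new (d, e, m, i, m, i, p, a, g, a, l)
  "dortaka" → prefix "d" already present; 6 new (o, r, t, a, k, a)
  "demimibelmor" → prefix "demimi" already present; 6 new (b, e, l, m, o, r)
  "dortarunlu" → prefix "dorta" already present; 5 new (r, u, n, l, u)
  "demimi" → prefix "demimi" already present; 0 new (none)
  "demitormi" → prefix "demi" already present; 5 new (t, o, r, m, i)
  "gallune" → 7 new (g, a, l, l, u, n, e)
  "kabel" → 5 new (k, a, b, e, l)
  "dortamorta" → prefix "dorta" already present; 5 new (m, o, r, t, a)
  "sogallu" → 7 new (s, o, g, a, l, l, u)
  "sogalrunfen" → prefix "sogal" already present; 6 new (r, u, n, f, e, n)
Total nodes = 11 + 6 + 6 + 5 + 0 + 5 + 7 + 5 + 5 + 7 + 6 = 63

63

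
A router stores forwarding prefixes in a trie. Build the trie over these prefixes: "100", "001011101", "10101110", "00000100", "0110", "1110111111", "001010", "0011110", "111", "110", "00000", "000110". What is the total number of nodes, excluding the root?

Insert word by word; a character creates a node only if that edge doesn't already exist:
  "100" → 3 new (1, 0, 0)
  "001011101" → 9 new (0, 0, 1, 0, 1, 1, 1, 0, 1)
  "10101110" → prefix "10" already present; 6 new (1, 0, 1, 1, 1, 0)
  "00000100" → prefix "00" already present; 6 new (0, 0, 0, 1, 0, 0)
  "0110" → prefix "0" already present; 3 new (1, 1, 0)
  "1110111111" → prefix "1" already present; 9 new (1, 1, 0, 1, 1, 1, 1, 1, 1)
  "001010" → prefix "00101" already present; 1 new (0)
  "0011110" → prefix "001" already present; 4 new (1, 1, 1, 0)
  "111" → prefix "111" already present; 0 new (none)
  "110" → prefix "11" already present; 1 new (0)
  "00000" → prefix "00000" already present; 0 new (none)
  "000110" → prefix "000" already present; 3 new (1, 1, 0)
Total nodes = 3 + 9 + 6 + 6 + 3 + 9 + 1 + 4 + 0 + 1 + 0 + 3 = 45

45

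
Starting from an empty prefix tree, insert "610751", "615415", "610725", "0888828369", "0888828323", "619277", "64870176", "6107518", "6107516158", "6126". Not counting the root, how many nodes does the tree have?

42

Trace insertions, counting only characters that open a new branch:
  "610751" → 6 new (6, 1, 0, 7, 5, 1)
  "615415" → prefix "61" already present; 4 new (5, 4, 1, 5)
  "610725" → prefix "6107" already present; 2 new (2, 5)
  "0888828369" → 10 new (0, 8, 8, 8, 8, 2, 8, 3, 6, 9)
  "0888828323" → prefix "08888283" already present; 2 new (2, 3)
  "619277" → prefix "61" already present; 4 new (9, 2, 7, 7)
  "64870176" → prefix "6" already present; 7 new (4, 8, 7, 0, 1, 7, 6)
  "6107518" → prefix "610751" already present; 1 new (8)
  "6107516158" → prefix "610751" already present; 4 new (6, 1, 5, 8)
  "6126" → prefix "61" already present; 2 new (2, 6)
Total nodes = 6 + 4 + 2 + 10 + 2 + 4 + 7 + 1 + 4 + 2 = 42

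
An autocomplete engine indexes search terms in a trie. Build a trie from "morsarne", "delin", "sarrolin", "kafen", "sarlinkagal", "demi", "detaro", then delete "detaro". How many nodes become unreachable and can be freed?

4

A node on "detaro"'s path can go only if nothing else ends at it or branches off below it.
The suffix "taro" (4 nodes) is used only by "detaro"; the node for "de" still has the child "l", so pruning stops there.
Nodes removed: 4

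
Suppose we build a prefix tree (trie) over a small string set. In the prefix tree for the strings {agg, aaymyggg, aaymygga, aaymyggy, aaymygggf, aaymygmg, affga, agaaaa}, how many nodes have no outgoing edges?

7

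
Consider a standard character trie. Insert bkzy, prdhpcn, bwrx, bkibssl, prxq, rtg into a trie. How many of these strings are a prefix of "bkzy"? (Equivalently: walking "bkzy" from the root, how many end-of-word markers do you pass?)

1

Check each prefix of "bkzy" against the stored set — each match is an end-marker on the path.
Prefixes of the query that are stored words: "bkzy"
Count: 1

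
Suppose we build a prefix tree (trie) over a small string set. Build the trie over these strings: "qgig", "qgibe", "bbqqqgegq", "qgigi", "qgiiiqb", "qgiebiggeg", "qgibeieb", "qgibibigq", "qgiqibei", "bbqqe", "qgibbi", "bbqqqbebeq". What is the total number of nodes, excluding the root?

Count nodes per top-level branch (shared prefixes stored once):
  'b'-branch (bbqqe, bbqqqbebeq, bbqqqgegq): 15 nodes
  'q'-branch (qgibbi, qgibe, qgibeieb, qgibibigq, qgiebiggeg, qgig, qgigi, qgiiiqb, qgiqibei): 33 nodes
Sum: 48

48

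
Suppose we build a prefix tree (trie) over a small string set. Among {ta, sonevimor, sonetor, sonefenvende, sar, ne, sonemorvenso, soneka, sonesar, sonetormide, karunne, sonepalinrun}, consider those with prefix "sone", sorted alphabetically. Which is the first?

sonefenvende

DFS of the "sone" subtree visits, in order: "sonefenvende", "soneka", "sonemorvenso", "sonepalinrun", "sonesar", "sonetor", "sonetormide", "sonevimor"
The 1st is sonefenvende.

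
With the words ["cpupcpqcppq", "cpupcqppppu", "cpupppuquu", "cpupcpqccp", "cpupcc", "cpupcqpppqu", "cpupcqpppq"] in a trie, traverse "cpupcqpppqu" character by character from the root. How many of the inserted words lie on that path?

2

Walk "cpupcqpppqu" from the root; an end-of-word marker is hit whenever a stored word is a prefix of "cpupcqpppqu".
Prefixes of the query that are stored words: "cpupcqpppq", "cpupcqpppqu"
Count: 2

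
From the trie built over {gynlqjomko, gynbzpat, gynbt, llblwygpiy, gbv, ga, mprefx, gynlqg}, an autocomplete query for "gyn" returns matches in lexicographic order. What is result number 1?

gynbt

Words with prefix "gyn", in lexicographic order: "gynbt", "gynbzpat", "gynlqg", "gynlqjomko"
The 1st is gynbt.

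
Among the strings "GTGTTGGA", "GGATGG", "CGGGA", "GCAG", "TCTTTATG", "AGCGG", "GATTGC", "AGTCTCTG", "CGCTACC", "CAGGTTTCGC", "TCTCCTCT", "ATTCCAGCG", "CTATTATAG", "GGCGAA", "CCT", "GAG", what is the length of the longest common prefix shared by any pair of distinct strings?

3

The deepest shared node is where two words last agree before diverging.
"TCTCCTCT" and "TCTTTATG" agree on "TCT" (3 characters) before diverging; nothing deeper is shared.
Longest shared-prefix length: 3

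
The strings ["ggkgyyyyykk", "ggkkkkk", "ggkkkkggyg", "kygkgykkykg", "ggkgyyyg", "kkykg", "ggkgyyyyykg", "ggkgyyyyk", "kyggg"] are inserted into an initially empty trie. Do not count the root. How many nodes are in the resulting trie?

Trace insertions, counting only characters that open a new branch:
  "ggkgyyyyykk" → 11 new (g, g, k, g, y, y, y, y, y, k, k)
  "ggkkkkk" → prefix "ggk" already present; 4 new (k, k, k, k)
  "ggkkkkggyg" → prefix "ggkkkk" already present; 4 new (g, g, y, g)
  "kygkgykkykg" → 11 new (k, y, g, k, g, y, k, k, y, k, g)
  "ggkgyyyg" → prefix "ggkgyyy" already present; 1 new (g)
  "kkykg" → prefix "k" already present; 4 new (k, y, k, g)
  "ggkgyyyyykg" → prefix "ggkgyyyyyk" already present; 1 new (g)
  "ggkgyyyyk" → prefix "ggkgyyyy" already present; 1 new (k)
  "kyggg" → prefix "kyg" already present; 2 new (g, g)
Total nodes = 11 + 4 + 4 + 11 + 1 + 4 + 1 + 1 + 2 = 39

39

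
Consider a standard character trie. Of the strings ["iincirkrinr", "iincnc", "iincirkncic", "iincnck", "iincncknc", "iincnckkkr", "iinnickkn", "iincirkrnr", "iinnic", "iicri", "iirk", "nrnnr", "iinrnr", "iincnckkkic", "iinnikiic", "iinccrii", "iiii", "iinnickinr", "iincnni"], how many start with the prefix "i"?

18

Walk to "i"; the words in its subtree are exactly those with that prefix.
Matches: "iicri", "iiii", "iinccrii", "iincirkncic", "iincirkrinr", "iincirkrnr", "iincnc", "iincnck", "iincnckkkic", "iincnckkkr", "iincncknc", "iincnni", "iinnic", "iinnickinr", "iinnickkn", "iinnikiic", "iinrnr", "iirk"
Count: 18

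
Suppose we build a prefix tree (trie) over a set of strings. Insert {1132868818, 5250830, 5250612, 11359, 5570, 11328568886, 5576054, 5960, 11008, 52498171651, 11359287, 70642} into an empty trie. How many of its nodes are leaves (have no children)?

11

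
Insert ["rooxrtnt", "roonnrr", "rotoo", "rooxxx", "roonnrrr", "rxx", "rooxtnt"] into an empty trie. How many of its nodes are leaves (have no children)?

A leaf is a node with no children — equivalently, the end of a word that is not a proper prefix of any other stored word.
Those words: "roonnrrr", "rooxrtnt", "rooxtnt", "rooxxx", "rotoo", "rxx"
Leaf count: 6

6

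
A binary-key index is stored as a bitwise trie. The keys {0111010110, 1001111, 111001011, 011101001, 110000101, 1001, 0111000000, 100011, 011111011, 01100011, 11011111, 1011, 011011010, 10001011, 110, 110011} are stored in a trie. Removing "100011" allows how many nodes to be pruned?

1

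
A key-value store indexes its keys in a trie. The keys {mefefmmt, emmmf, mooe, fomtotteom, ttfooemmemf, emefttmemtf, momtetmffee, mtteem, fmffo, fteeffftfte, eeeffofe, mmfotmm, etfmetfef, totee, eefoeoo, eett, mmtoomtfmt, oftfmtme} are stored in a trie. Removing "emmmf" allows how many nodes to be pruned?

Walk "emmmf" from the leaf back toward the root, removing each node that no remaining word uses.
The suffix "mmf" (3 nodes) is used only by "emmmf"; the node for "em" still has the child "e", so pruning stops there.
Nodes removed: 3

3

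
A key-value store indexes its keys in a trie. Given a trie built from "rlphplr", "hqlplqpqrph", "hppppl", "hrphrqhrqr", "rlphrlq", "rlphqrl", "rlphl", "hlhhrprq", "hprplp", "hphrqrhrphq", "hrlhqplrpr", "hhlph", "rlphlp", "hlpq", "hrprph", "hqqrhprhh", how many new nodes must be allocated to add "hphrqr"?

Every character of "hphrqr" already lies on an existing path (it is a prefix of some stored word).
No new nodes are needed: 0.

0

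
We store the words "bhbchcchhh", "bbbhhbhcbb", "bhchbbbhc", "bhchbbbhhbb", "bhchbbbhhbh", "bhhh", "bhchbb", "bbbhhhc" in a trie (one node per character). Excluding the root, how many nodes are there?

34

Count nodes per top-level branch (shared prefixes stored once):
  'b'-branch (bbbhhbhcbb, bbbhhhc, bhbchcchhh, bhchbb, bhchbbbhc, bhchbbbhhbb, bhchbbbhhbh, bhhh): 34 nodes
Sum: 34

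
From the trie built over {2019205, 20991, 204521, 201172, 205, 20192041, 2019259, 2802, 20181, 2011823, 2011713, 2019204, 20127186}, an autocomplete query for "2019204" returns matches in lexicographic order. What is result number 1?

2019204

Filter for "2019204…" and sort: "2019204", "20192041"
The 1st is 2019204.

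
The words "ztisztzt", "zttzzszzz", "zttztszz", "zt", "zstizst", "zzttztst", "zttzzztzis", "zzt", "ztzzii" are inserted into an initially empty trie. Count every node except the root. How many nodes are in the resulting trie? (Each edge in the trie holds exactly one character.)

Trace insertions, counting only characters that open a new branch:
  "ztisztzt" → 8 new (z, t, i, s, z, t, z, t)
  "zttzzszzz" → prefix "zt" already present; 7 new (t, z, z, s, z, z, z)
  "zttztszz" → prefix "zttz" already present; 4 new (t, s, z, z)
  "zt" → prefix "zt" already present; 0 new (none)
  "zstizst" → prefix "z" already present; 6 new (s, t, i, z, s, t)
  "zzttztst" → prefix "z" already present; 7 new (z, t, t, z, t, s, t)
  "zttzzztzis" → prefix "zttzz" already present; 5 new (z, t, z, i, s)
  "zzt" → prefix "zzt" already present; 0 new (none)
  "ztzzii" → prefix "zt" already present; 4 new (z, z, i, i)
Total nodes = 8 + 7 + 4 + 0 + 6 + 7 + 5 + 0 + 4 = 41

41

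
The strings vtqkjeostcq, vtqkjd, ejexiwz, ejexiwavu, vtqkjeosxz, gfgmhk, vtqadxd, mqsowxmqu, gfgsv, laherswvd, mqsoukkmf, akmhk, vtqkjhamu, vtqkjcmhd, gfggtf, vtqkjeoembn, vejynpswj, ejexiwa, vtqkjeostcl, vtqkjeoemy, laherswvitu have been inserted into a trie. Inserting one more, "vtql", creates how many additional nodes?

1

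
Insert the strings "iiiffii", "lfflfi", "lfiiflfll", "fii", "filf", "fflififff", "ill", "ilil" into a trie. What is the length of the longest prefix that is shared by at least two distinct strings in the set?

The deepest shared node is where two words last agree before diverging.
"fii" and "filf" agree on "fi" (2 characters) before diverging; nothing deeper is shared.
Longest shared-prefix length: 2

2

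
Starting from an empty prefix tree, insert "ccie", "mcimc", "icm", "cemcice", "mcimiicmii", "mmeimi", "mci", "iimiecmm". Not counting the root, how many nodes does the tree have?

36

Insert word by word; a character creates a node only if that edge doesn't already exist:
  "ccie" → 4 new (c, c, i, e)
  "mcimc" → 5 new (m, c, i, m, c)
  "icm" → 3 new (i, c, m)
  "cemcice" → prefix "c" already present; 6 new (e, m, c, i, c, e)
  "mcimiicmii" → prefix "mcim" already present; 6 new (i, i, c, m, i, i)
  "mmeimi" → prefix "m" already present; 5 new (m, e, i, m, i)
  "mci" → prefix "mci" already present; 0 new (none)
  "iimiecmm" → prefix "i" already present; 7 new (i, m, i, e, c, m, m)
Total nodes = 4 + 5 + 3 + 6 + 6 + 5 + 0 + 7 = 36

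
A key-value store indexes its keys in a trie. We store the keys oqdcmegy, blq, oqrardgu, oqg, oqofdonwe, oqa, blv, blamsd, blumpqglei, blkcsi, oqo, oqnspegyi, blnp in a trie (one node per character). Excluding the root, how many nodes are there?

For each word, the new-node count is its length minus the longest prefix already in the trie:
  "oqdcmegy" → 8 new (o, q, d, c, m, e, g, y)
  "blq" → 3 new (b, l, q)
  "oqrardgu" → prefix "oq" already present; 6 new (r, a, r, d, g, u)
  "oqg" → prefix "oq" already present; 1 new (g)
  "oqofdonwe" → prefix "oq" already present; 7 new (o, f, d, o, n, w, e)
  "oqa" → prefix "oq" already present; 1 new (a)
  "blv" → prefix "bl" already present; 1 new (v)
  "blamsd" → prefix "bl" already present; 4 new (a, m, s, d)
  "blumpqglei" → prefix "bl" already present; 8 new (u, m, p, q, g, l, e, i)
  "blkcsi" → prefix "bl" already present; 4 new (k, c, s, i)
  "oqo" → prefix "oqo" already present; 0 new (none)
  "oqnspegyi" → prefix "oq" already present; 7 new (n, s, p, e, g, y, i)
  "blnp" → prefix "bl" already present; 2 new (n, p)
Total nodes = 8 + 3 + 6 + 1 + 7 + 1 + 1 + 4 + 8 + 4 + 0 + 7 + 2 = 52

52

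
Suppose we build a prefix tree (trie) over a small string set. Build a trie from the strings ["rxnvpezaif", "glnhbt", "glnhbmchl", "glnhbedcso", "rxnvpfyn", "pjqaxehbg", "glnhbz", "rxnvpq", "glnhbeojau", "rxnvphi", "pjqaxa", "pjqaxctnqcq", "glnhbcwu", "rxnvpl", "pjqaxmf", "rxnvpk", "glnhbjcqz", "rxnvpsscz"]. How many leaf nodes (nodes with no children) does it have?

18

Leaves are exactly the stored words that no other stored word extends.
Those words: "glnhbcwu", "glnhbedcso", "glnhbeojau", "glnhbjcqz", "glnhbmchl", "glnhbt", "glnhbz", "pjqaxa", "pjqaxctnqcq", "pjqaxehbg", "pjqaxmf", "rxnvpezaif", "rxnvpfyn", "rxnvphi", "rxnvpk", "rxnvpl", "rxnvpq", "rxnvpsscz"
Leaf count: 18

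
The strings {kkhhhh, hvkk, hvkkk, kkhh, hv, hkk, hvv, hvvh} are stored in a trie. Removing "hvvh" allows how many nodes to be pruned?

1

Walk "hvvh" from the leaf back toward the root, removing each node that no remaining word uses.
The suffix "h" (1 node) is used only by "hvvh"; "hvv" is itself a stored word, so pruning stops there.
Nodes removed: 1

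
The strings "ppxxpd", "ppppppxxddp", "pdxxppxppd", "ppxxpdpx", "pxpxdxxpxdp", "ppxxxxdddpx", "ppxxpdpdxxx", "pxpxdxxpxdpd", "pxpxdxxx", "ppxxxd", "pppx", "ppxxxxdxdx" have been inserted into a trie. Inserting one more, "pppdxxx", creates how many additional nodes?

"ppp" is already a path in the trie; the remaining "dxxx" must be added.
Each of the 4 remaining characters creates one node.

4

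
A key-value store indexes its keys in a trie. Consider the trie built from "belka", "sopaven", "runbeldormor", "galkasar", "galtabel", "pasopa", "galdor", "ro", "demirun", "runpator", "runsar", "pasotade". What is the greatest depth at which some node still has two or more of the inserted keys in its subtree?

Look for the deepest trie node that still has at least two words in its subtree.
e.g. "pasopa" and "pasotade" share the prefix "paso" of length 4; no pair shares a longer one.
Longest shared-prefix length: 4

4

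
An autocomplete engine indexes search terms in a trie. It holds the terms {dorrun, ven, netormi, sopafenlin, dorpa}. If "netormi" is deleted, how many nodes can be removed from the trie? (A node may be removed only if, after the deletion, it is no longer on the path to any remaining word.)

7

A node on "netormi"'s path can go only if nothing else ends at it or branches off below it.
No other word shares any prefix with "netormi", so all 7 of its nodes go.
Nodes removed: 7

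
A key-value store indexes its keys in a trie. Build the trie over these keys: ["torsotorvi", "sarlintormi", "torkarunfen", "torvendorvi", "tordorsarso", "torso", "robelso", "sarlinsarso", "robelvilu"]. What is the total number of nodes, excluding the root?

61

Count nodes per top-level branch (shared prefixes stored once):
  'r'-branch (robelso, robelvilu): 11 nodes
  's'-branch (sarlinsarso, sarlintormi): 16 nodes
  't'-branch (tordorsarso, torkarunfen, torso, torsotorvi, torvendorvi): 34 nodes
Sum: 61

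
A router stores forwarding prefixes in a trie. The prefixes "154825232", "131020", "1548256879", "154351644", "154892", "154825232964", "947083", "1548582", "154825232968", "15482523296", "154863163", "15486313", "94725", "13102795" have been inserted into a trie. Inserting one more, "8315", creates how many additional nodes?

4

"8315" shares no prefix with any stored word, so all 4 characters open new nodes.
4 − 0 = 4 new nodes.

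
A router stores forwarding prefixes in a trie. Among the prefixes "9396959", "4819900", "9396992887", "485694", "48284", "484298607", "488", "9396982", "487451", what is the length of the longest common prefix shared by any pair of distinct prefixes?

The deepest shared node is where two words last agree before diverging.
"9396959" and "9396982" agree on "93969" (5 characters) before diverging; nothing deeper is shared.
Longest shared-prefix length: 5

5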